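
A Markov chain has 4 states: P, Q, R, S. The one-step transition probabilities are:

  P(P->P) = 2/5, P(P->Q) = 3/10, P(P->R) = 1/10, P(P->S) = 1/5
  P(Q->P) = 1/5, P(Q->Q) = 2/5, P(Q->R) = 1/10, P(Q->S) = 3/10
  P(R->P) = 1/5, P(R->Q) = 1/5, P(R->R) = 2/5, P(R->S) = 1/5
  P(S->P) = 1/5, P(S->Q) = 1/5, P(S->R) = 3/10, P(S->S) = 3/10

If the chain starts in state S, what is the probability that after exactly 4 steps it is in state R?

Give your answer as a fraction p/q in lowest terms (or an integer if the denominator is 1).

Computing P^4 by repeated multiplication:
P^1 =
  P: [2/5, 3/10, 1/10, 1/5]
  Q: [1/5, 2/5, 1/10, 3/10]
  R: [1/5, 1/5, 2/5, 1/5]
  S: [1/5, 1/5, 3/10, 3/10]
P^2 =
  P: [7/25, 3/10, 17/100, 1/4]
  Q: [6/25, 3/10, 19/100, 27/100]
  R: [6/25, 13/50, 13/50, 6/25]
  S: [6/25, 13/50, 1/4, 1/4]
P^3 =
  P: [32/125, 36/125, 201/1000, 51/200]
  Q: [31/125, 71/250, 211/1000, 257/1000]
  R: [31/125, 69/250, 113/500, 1/4]
  S: [31/125, 69/250, 9/40, 251/1000]
P^4 =
  P: [157/625, 177/625, 2113/10000, 2543/10000]
  Q: [156/625, 176/625, 2147/10000, 2541/10000]
  R: [156/625, 7/25, 1089/5000, 1263/5000]
  S: [156/625, 7/25, 2177/10000, 2527/10000]

(P^4)[S -> R] = 2177/10000

Answer: 2177/10000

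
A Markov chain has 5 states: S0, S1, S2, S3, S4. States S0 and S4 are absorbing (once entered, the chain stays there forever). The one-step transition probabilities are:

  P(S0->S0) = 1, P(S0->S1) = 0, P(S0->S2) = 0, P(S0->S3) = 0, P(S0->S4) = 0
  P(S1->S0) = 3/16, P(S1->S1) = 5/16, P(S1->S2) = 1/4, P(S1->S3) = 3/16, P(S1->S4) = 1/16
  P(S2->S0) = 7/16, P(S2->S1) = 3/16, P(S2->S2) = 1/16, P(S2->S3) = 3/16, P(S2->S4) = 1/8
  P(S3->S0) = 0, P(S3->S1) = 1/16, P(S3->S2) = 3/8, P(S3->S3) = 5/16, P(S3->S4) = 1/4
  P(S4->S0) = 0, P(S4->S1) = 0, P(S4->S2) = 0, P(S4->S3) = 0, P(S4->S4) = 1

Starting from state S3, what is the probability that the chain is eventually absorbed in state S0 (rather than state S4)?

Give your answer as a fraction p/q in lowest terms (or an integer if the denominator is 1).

Answer: 589/1374

Derivation:
Let a_i = P(absorbed in S0 | start in state i).
Boundary conditions: a_S0 = 1, a_S4 = 0.
For each transient state i, a_i = sum_j P(i->j) * a_j:
  a_S1 = 3/16*a_S0 + 5/16*a_S1 + 1/4*a_S2 + 3/16*a_S3 + 1/16*a_S4
  a_S2 = 7/16*a_S0 + 3/16*a_S1 + 1/16*a_S2 + 3/16*a_S3 + 1/8*a_S4
  a_S3 = 0*a_S0 + 1/16*a_S1 + 3/8*a_S2 + 5/16*a_S3 + 1/4*a_S4

Substituting a_S0 = 1 and a_S4 = 0, rearrange to (I - Q) a = r where r[i] = P(i -> S0):
  [11/16, -1/4, -3/16] . (a_S1, a_S2, a_S3) = 3/16
  [-3/16, 15/16, -3/16] . (a_S1, a_S2, a_S3) = 7/16
  [-1/16, -3/8, 11/16] . (a_S1, a_S2, a_S3) = 0

Solving yields:
  a_S1 = 875/1374
  a_S2 = 467/687
  a_S3 = 589/1374

Starting state is S3, so the absorption probability is a_S3 = 589/1374.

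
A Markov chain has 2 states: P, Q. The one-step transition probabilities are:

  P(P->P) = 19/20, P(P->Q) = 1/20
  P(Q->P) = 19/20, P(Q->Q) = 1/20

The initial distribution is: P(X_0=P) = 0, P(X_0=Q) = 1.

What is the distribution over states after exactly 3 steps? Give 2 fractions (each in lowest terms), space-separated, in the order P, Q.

Propagating the distribution step by step (d_{t+1} = d_t * P):
d_0 = (P=0, Q=1)
  d_1[P] = 0*19/20 + 1*19/20 = 19/20
  d_1[Q] = 0*1/20 + 1*1/20 = 1/20
d_1 = (P=19/20, Q=1/20)
  d_2[P] = 19/20*19/20 + 1/20*19/20 = 19/20
  d_2[Q] = 19/20*1/20 + 1/20*1/20 = 1/20
d_2 = (P=19/20, Q=1/20)
  d_3[P] = 19/20*19/20 + 1/20*19/20 = 19/20
  d_3[Q] = 19/20*1/20 + 1/20*1/20 = 1/20
d_3 = (P=19/20, Q=1/20)

Answer: 19/20 1/20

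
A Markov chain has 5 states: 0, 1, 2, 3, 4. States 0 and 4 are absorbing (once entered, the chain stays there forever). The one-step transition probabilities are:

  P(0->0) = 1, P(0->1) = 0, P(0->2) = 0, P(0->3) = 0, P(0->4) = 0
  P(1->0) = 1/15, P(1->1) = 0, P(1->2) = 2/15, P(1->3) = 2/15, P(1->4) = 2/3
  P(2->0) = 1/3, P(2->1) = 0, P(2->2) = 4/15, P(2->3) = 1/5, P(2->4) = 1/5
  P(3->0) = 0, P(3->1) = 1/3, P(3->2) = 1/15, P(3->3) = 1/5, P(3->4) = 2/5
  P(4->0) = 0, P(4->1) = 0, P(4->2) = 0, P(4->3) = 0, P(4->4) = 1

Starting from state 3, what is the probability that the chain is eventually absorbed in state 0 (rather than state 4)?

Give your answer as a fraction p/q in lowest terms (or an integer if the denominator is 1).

Let a_i = P(absorbed in 0 | start in state i).
Boundary conditions: a_0 = 1, a_4 = 0.
For each transient state i, a_i = sum_j P(i->j) * a_j:
  a_1 = 1/15*a_0 + 0*a_1 + 2/15*a_2 + 2/15*a_3 + 2/3*a_4
  a_2 = 1/3*a_0 + 0*a_1 + 4/15*a_2 + 1/5*a_3 + 1/5*a_4
  a_3 = 0*a_0 + 1/3*a_1 + 1/15*a_2 + 1/5*a_3 + 2/5*a_4

Substituting a_0 = 1 and a_4 = 0, rearrange to (I - Q) a = r where r[i] = P(i -> 0):
  [1, -2/15, -2/15] . (a_1, a_2, a_3) = 1/15
  [0, 11/15, -1/5] . (a_1, a_2, a_3) = 1/3
  [-1/3, -1/15, 4/5] . (a_1, a_2, a_3) = 0

Solving yields:
  a_1 = 259/1795
  a_2 = 173/359
  a_3 = 36/359

Starting state is 3, so the absorption probability is a_3 = 36/359.

Answer: 36/359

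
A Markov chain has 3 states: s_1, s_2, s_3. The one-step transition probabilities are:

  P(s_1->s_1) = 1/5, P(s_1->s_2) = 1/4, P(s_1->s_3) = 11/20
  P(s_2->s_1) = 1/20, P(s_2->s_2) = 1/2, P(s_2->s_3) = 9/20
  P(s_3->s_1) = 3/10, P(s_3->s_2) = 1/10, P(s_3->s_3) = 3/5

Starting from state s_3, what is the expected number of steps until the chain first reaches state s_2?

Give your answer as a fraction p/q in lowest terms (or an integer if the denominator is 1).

Let h_i = expected steps to first reach s_2 from state i.
Boundary: h_s_2 = 0.
First-step equations for the other states:
  h_s_1 = 1 + 1/5*h_s_1 + 1/4*h_s_2 + 11/20*h_s_3
  h_s_3 = 1 + 3/10*h_s_1 + 1/10*h_s_2 + 3/5*h_s_3

Substituting h_s_2 = 0 and rearranging gives the linear system (I - Q) h = 1:
  [4/5, -11/20] . (h_s_1, h_s_3) = 1
  [-3/10, 2/5] . (h_s_1, h_s_3) = 1

Solving yields:
  h_s_1 = 190/31
  h_s_3 = 220/31

Starting state is s_3, so the expected hitting time is h_s_3 = 220/31.

Answer: 220/31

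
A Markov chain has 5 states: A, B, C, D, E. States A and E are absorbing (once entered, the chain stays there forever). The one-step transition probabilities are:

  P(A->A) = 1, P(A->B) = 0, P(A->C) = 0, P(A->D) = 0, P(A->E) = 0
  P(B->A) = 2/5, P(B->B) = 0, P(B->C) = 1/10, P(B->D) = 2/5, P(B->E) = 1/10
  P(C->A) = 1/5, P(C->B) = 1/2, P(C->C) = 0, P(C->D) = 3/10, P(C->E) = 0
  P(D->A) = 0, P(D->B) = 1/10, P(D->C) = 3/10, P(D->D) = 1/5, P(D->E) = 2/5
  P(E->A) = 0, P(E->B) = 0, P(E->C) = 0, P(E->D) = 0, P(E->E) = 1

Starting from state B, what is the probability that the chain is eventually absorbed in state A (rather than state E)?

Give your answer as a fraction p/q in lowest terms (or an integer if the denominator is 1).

Let a_i = P(absorbed in A | start in state i).
Boundary conditions: a_A = 1, a_E = 0.
For each transient state i, a_i = sum_j P(i->j) * a_j:
  a_B = 2/5*a_A + 0*a_B + 1/10*a_C + 2/5*a_D + 1/10*a_E
  a_C = 1/5*a_A + 1/2*a_B + 0*a_C + 3/10*a_D + 0*a_E
  a_D = 0*a_A + 1/10*a_B + 3/10*a_C + 1/5*a_D + 2/5*a_E

Substituting a_A = 1 and a_E = 0, rearrange to (I - Q) a = r where r[i] = P(i -> A):
  [1, -1/10, -2/5] . (a_B, a_C, a_D) = 2/5
  [-1/2, 1, -3/10] . (a_B, a_C, a_D) = 1/5
  [-1/10, -3/10, 4/5] . (a_B, a_C, a_D) = 0

Solving yields:
  a_B = 4/7
  a_C = 4/7
  a_D = 2/7

Starting state is B, so the absorption probability is a_B = 4/7.

Answer: 4/7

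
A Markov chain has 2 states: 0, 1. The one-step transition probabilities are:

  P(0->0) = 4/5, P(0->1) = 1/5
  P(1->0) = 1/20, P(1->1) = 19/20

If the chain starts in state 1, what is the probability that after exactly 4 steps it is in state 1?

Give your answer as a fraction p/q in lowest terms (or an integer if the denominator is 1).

Answer: 221/256

Derivation:
Computing P^4 by repeated multiplication:
P^1 =
  0: [4/5, 1/5]
  1: [1/20, 19/20]
P^2 =
  0: [13/20, 7/20]
  1: [7/80, 73/80]
P^3 =
  0: [43/80, 37/80]
  1: [37/320, 283/320]
P^4 =
  0: [29/64, 35/64]
  1: [35/256, 221/256]

(P^4)[1 -> 1] = 221/256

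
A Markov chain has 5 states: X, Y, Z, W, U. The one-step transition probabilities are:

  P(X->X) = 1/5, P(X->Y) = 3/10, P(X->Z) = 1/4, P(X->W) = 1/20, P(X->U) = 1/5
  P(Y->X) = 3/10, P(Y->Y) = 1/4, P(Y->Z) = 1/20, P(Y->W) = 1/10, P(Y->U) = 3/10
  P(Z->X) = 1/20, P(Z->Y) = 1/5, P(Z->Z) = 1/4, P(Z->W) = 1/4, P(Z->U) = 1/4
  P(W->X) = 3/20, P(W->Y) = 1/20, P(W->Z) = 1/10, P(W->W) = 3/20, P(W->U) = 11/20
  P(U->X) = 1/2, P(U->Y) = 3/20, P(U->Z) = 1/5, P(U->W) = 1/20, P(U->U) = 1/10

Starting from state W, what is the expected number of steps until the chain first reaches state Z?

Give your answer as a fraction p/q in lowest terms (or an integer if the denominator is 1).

Answer: 23930/3871

Derivation:
Let h_i = expected steps to first reach Z from state i.
Boundary: h_Z = 0.
First-step equations for the other states:
  h_X = 1 + 1/5*h_X + 3/10*h_Y + 1/4*h_Z + 1/20*h_W + 1/5*h_U
  h_Y = 1 + 3/10*h_X + 1/4*h_Y + 1/20*h_Z + 1/10*h_W + 3/10*h_U
  h_W = 1 + 3/20*h_X + 1/20*h_Y + 1/10*h_Z + 3/20*h_W + 11/20*h_U
  h_U = 1 + 1/2*h_X + 3/20*h_Y + 1/5*h_Z + 1/20*h_W + 1/10*h_U

Substituting h_Z = 0 and rearranging gives the linear system (I - Q) h = 1:
  [4/5, -3/10, -1/20, -1/5] . (h_X, h_Y, h_W, h_U) = 1
  [-3/10, 3/4, -1/10, -3/10] . (h_X, h_Y, h_W, h_U) = 1
  [-3/20, -1/20, 17/20, -11/20] . (h_X, h_Y, h_W, h_U) = 1
  [-1/2, -3/20, -1/20, 9/10] . (h_X, h_Y, h_W, h_U) = 1

Solving yields:
  h_X = 42775/7742
  h_Y = 3660/553
  h_W = 23930/3871
  h_U = 43565/7742

Starting state is W, so the expected hitting time is h_W = 23930/3871.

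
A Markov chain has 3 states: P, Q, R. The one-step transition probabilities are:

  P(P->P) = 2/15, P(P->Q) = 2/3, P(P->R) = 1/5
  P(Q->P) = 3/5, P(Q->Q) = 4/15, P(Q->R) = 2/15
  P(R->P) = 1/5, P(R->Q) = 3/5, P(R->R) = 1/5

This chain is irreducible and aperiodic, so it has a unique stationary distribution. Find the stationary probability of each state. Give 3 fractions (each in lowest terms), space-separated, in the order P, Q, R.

The stationary distribution satisfies pi = pi * P, i.e.:
  pi_P = 2/15*pi_P + 3/5*pi_Q + 1/5*pi_R
  pi_Q = 2/3*pi_P + 4/15*pi_Q + 3/5*pi_R
  pi_R = 1/5*pi_P + 2/15*pi_Q + 1/5*pi_R
with normalization: pi_P + pi_Q + pi_R = 1.

Using the first 2 balance equations plus normalization, the linear system A*pi = b is:
  [-13/15, 3/5, 1/5] . pi = 0
  [2/3, -11/15, 3/5] . pi = 0
  [1, 1, 1] . pi = 1

Solving yields:
  pi_P = 57/157
  pi_Q = 147/314
  pi_R = 53/314

Verification (pi * P):
  57/157*2/15 + 147/314*3/5 + 53/314*1/5 = 57/157 = pi_P  (ok)
  57/157*2/3 + 147/314*4/15 + 53/314*3/5 = 147/314 = pi_Q  (ok)
  57/157*1/5 + 147/314*2/15 + 53/314*1/5 = 53/314 = pi_R  (ok)

Answer: 57/157 147/314 53/314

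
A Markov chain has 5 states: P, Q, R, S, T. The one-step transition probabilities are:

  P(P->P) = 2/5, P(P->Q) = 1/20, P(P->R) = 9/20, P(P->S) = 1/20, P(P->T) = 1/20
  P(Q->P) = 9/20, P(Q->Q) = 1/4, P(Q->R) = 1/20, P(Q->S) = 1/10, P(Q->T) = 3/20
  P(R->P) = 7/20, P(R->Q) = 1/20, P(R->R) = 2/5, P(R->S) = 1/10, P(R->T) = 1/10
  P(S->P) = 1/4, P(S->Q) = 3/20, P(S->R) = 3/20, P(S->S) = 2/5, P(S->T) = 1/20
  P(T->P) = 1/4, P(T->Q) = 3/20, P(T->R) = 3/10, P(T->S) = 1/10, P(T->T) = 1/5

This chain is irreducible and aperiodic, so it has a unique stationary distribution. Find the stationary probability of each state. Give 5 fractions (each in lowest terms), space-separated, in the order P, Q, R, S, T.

The stationary distribution satisfies pi = pi * P, i.e.:
  pi_P = 2/5*pi_P + 9/20*pi_Q + 7/20*pi_R + 1/4*pi_S + 1/4*pi_T
  pi_Q = 1/20*pi_P + 1/4*pi_Q + 1/20*pi_R + 3/20*pi_S + 3/20*pi_T
  pi_R = 9/20*pi_P + 1/20*pi_Q + 2/5*pi_R + 3/20*pi_S + 3/10*pi_T
  pi_S = 1/20*pi_P + 1/10*pi_Q + 1/10*pi_R + 2/5*pi_S + 1/10*pi_T
  pi_T = 1/20*pi_P + 3/20*pi_Q + 1/10*pi_R + 1/20*pi_S + 1/5*pi_T
with normalization: pi_P + pi_Q + pi_R + pi_S + pi_T = 1.

Using the first 4 balance equations plus normalization, the linear system A*pi = b is:
  [-3/5, 9/20, 7/20, 1/4, 1/4] . pi = 0
  [1/20, -3/4, 1/20, 3/20, 3/20] . pi = 0
  [9/20, 1/20, -3/5, 3/20, 3/10] . pi = 0
  [1/20, 1/10, 1/10, -3/5, 1/10] . pi = 0
  [1, 1, 1, 1, 1] . pi = 1

Solving yields:
  pi_P = 478/1343
  pi_Q = 831/9401
  pi_R = 6553/18802
  pi_S = 1104/9401
  pi_T = 241/2686

Verification (pi * P):
  478/1343*2/5 + 831/9401*9/20 + 6553/18802*7/20 + 1104/9401*1/4 + 241/2686*1/4 = 478/1343 = pi_P  (ok)
  478/1343*1/20 + 831/9401*1/4 + 6553/18802*1/20 + 1104/9401*3/20 + 241/2686*3/20 = 831/9401 = pi_Q  (ok)
  478/1343*9/20 + 831/9401*1/20 + 6553/18802*2/5 + 1104/9401*3/20 + 241/2686*3/10 = 6553/18802 = pi_R  (ok)
  478/1343*1/20 + 831/9401*1/10 + 6553/18802*1/10 + 1104/9401*2/5 + 241/2686*1/10 = 1104/9401 = pi_S  (ok)
  478/1343*1/20 + 831/9401*3/20 + 6553/18802*1/10 + 1104/9401*1/20 + 241/2686*1/5 = 241/2686 = pi_T  (ok)

Answer: 478/1343 831/9401 6553/18802 1104/9401 241/2686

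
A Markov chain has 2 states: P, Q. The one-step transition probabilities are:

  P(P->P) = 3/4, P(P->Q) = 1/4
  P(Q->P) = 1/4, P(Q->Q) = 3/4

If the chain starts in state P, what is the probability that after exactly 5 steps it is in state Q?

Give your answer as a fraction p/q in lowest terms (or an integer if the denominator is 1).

Computing P^5 by repeated multiplication:
P^1 =
  P: [3/4, 1/4]
  Q: [1/4, 3/4]
P^2 =
  P: [5/8, 3/8]
  Q: [3/8, 5/8]
P^3 =
  P: [9/16, 7/16]
  Q: [7/16, 9/16]
P^4 =
  P: [17/32, 15/32]
  Q: [15/32, 17/32]
P^5 =
  P: [33/64, 31/64]
  Q: [31/64, 33/64]

(P^5)[P -> Q] = 31/64

Answer: 31/64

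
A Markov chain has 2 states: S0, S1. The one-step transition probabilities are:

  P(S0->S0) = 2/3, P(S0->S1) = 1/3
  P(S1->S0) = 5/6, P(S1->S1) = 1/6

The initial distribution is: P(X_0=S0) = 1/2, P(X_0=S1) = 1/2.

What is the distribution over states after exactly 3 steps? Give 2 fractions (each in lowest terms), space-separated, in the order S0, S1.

Answer: 103/144 41/144

Derivation:
Propagating the distribution step by step (d_{t+1} = d_t * P):
d_0 = (S0=1/2, S1=1/2)
  d_1[S0] = 1/2*2/3 + 1/2*5/6 = 3/4
  d_1[S1] = 1/2*1/3 + 1/2*1/6 = 1/4
d_1 = (S0=3/4, S1=1/4)
  d_2[S0] = 3/4*2/3 + 1/4*5/6 = 17/24
  d_2[S1] = 3/4*1/3 + 1/4*1/6 = 7/24
d_2 = (S0=17/24, S1=7/24)
  d_3[S0] = 17/24*2/3 + 7/24*5/6 = 103/144
  d_3[S1] = 17/24*1/3 + 7/24*1/6 = 41/144
d_3 = (S0=103/144, S1=41/144)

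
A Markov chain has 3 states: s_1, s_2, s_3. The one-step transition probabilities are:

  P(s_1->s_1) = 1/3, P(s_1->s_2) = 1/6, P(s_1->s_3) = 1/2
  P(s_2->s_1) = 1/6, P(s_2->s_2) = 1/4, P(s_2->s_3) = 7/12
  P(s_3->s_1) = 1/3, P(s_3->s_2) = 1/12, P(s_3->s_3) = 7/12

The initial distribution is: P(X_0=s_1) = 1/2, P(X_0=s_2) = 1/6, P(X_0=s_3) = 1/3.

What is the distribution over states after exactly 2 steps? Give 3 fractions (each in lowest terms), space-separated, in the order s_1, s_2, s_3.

Propagating the distribution step by step (d_{t+1} = d_t * P):
d_0 = (s_1=1/2, s_2=1/6, s_3=1/3)
  d_1[s_1] = 1/2*1/3 + 1/6*1/6 + 1/3*1/3 = 11/36
  d_1[s_2] = 1/2*1/6 + 1/6*1/4 + 1/3*1/12 = 11/72
  d_1[s_3] = 1/2*1/2 + 1/6*7/12 + 1/3*7/12 = 13/24
d_1 = (s_1=11/36, s_2=11/72, s_3=13/24)
  d_2[s_1] = 11/36*1/3 + 11/72*1/6 + 13/24*1/3 = 133/432
  d_2[s_2] = 11/36*1/6 + 11/72*1/4 + 13/24*1/12 = 29/216
  d_2[s_3] = 11/36*1/2 + 11/72*7/12 + 13/24*7/12 = 241/432
d_2 = (s_1=133/432, s_2=29/216, s_3=241/432)

Answer: 133/432 29/216 241/432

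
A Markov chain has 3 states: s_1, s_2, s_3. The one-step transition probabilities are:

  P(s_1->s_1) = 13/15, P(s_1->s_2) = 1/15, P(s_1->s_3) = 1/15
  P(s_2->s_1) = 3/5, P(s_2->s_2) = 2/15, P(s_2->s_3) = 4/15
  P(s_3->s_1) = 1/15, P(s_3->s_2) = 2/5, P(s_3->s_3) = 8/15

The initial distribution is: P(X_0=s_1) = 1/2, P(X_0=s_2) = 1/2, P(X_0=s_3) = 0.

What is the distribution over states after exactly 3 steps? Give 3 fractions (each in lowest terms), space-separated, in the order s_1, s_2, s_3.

Propagating the distribution step by step (d_{t+1} = d_t * P):
d_0 = (s_1=1/2, s_2=1/2, s_3=0)
  d_1[s_1] = 1/2*13/15 + 1/2*3/5 + 0*1/15 = 11/15
  d_1[s_2] = 1/2*1/15 + 1/2*2/15 + 0*2/5 = 1/10
  d_1[s_3] = 1/2*1/15 + 1/2*4/15 + 0*8/15 = 1/6
d_1 = (s_1=11/15, s_2=1/10, s_3=1/6)
  d_2[s_1] = 11/15*13/15 + 1/10*3/5 + 1/6*1/15 = 53/75
  d_2[s_2] = 11/15*1/15 + 1/10*2/15 + 1/6*2/5 = 29/225
  d_2[s_3] = 11/15*1/15 + 1/10*4/15 + 1/6*8/15 = 37/225
d_2 = (s_1=53/75, s_2=29/225, s_3=37/225)
  d_3[s_1] = 53/75*13/15 + 29/225*3/5 + 37/225*1/15 = 473/675
  d_3[s_2] = 53/75*1/15 + 29/225*2/15 + 37/225*2/5 = 439/3375
  d_3[s_3] = 53/75*1/15 + 29/225*4/15 + 37/225*8/15 = 571/3375
d_3 = (s_1=473/675, s_2=439/3375, s_3=571/3375)

Answer: 473/675 439/3375 571/3375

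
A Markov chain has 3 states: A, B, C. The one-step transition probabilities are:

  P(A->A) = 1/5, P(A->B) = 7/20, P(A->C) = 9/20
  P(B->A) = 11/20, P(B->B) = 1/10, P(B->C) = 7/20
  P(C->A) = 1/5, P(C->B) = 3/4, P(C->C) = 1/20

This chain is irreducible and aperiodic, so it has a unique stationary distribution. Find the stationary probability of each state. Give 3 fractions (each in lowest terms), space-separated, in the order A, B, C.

The stationary distribution satisfies pi = pi * P, i.e.:
  pi_A = 1/5*pi_A + 11/20*pi_B + 1/5*pi_C
  pi_B = 7/20*pi_A + 1/10*pi_B + 3/4*pi_C
  pi_C = 9/20*pi_A + 7/20*pi_B + 1/20*pi_C
with normalization: pi_A + pi_B + pi_C = 1.

Using the first 2 balance equations plus normalization, the linear system A*pi = b is:
  [-4/5, 11/20, 1/5] . pi = 0
  [7/20, -9/10, 3/4] . pi = 0
  [1, 1, 1] . pi = 1

Solving yields:
  pi_A = 237/716
  pi_B = 67/179
  pi_C = 211/716

Verification (pi * P):
  237/716*1/5 + 67/179*11/20 + 211/716*1/5 = 237/716 = pi_A  (ok)
  237/716*7/20 + 67/179*1/10 + 211/716*3/4 = 67/179 = pi_B  (ok)
  237/716*9/20 + 67/179*7/20 + 211/716*1/20 = 211/716 = pi_C  (ok)

Answer: 237/716 67/179 211/716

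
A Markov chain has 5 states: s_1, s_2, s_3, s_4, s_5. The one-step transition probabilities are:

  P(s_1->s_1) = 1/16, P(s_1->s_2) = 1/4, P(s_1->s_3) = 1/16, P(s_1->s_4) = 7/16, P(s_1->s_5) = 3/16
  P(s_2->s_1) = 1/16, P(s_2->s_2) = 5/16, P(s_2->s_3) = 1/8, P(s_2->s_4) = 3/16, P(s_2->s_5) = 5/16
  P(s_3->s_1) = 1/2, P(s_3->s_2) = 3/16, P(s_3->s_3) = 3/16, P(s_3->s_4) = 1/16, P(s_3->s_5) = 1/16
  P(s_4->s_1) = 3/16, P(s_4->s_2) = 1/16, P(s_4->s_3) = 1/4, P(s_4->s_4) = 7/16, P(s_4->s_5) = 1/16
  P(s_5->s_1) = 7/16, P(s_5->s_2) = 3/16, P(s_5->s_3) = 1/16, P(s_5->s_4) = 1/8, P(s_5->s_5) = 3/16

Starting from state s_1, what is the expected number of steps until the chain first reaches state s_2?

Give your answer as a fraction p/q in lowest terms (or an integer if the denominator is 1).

Answer: 19744/3329

Derivation:
Let h_i = expected steps to first reach s_2 from state i.
Boundary: h_s_2 = 0.
First-step equations for the other states:
  h_s_1 = 1 + 1/16*h_s_1 + 1/4*h_s_2 + 1/16*h_s_3 + 7/16*h_s_4 + 3/16*h_s_5
  h_s_3 = 1 + 1/2*h_s_1 + 3/16*h_s_2 + 3/16*h_s_3 + 1/16*h_s_4 + 1/16*h_s_5
  h_s_4 = 1 + 3/16*h_s_1 + 1/16*h_s_2 + 1/4*h_s_3 + 7/16*h_s_4 + 1/16*h_s_5
  h_s_5 = 1 + 7/16*h_s_1 + 3/16*h_s_2 + 1/16*h_s_3 + 1/8*h_s_4 + 3/16*h_s_5

Substituting h_s_2 = 0 and rearranging gives the linear system (I - Q) h = 1:
  [15/16, -1/16, -7/16, -3/16] . (h_s_1, h_s_3, h_s_4, h_s_5) = 1
  [-1/2, 13/16, -1/16, -1/16] . (h_s_1, h_s_3, h_s_4, h_s_5) = 1
  [-3/16, -1/4, 9/16, -1/16] . (h_s_1, h_s_3, h_s_4, h_s_5) = 1
  [-7/16, -1/16, -1/8, 13/16] . (h_s_1, h_s_3, h_s_4, h_s_5) = 1

Solving yields:
  h_s_1 = 19744/3329
  h_s_3 = 58720/9987
  h_s_4 = 70208/9987
  h_s_5 = 59504/9987

Starting state is s_1, so the expected hitting time is h_s_1 = 19744/3329.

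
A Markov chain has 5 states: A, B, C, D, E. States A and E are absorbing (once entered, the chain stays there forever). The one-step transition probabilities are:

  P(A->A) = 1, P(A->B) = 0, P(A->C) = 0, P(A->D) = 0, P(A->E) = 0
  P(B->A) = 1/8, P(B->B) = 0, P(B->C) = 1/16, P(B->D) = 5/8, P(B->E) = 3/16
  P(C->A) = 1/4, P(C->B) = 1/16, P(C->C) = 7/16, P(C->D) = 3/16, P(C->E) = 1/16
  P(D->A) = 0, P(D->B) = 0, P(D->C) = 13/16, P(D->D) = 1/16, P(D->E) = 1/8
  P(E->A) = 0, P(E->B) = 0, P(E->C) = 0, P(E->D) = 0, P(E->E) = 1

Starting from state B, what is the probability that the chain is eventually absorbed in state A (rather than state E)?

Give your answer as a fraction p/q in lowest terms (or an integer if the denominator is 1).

Answer: 772/1391

Derivation:
Let a_i = P(absorbed in A | start in state i).
Boundary conditions: a_A = 1, a_E = 0.
For each transient state i, a_i = sum_j P(i->j) * a_j:
  a_B = 1/8*a_A + 0*a_B + 1/16*a_C + 5/8*a_D + 3/16*a_E
  a_C = 1/4*a_A + 1/16*a_B + 7/16*a_C + 3/16*a_D + 1/16*a_E
  a_D = 0*a_A + 0*a_B + 13/16*a_C + 1/16*a_D + 1/8*a_E

Substituting a_A = 1 and a_E = 0, rearrange to (I - Q) a = r where r[i] = P(i -> A):
  [1, -1/16, -5/8] . (a_B, a_C, a_D) = 1/8
  [-1/16, 9/16, -3/16] . (a_B, a_C, a_D) = 1/4
  [0, -13/16, 15/16] . (a_B, a_C, a_D) = 0

Solving yields:
  a_B = 772/1391
  a_C = 990/1391
  a_D = 66/107

Starting state is B, so the absorption probability is a_B = 772/1391.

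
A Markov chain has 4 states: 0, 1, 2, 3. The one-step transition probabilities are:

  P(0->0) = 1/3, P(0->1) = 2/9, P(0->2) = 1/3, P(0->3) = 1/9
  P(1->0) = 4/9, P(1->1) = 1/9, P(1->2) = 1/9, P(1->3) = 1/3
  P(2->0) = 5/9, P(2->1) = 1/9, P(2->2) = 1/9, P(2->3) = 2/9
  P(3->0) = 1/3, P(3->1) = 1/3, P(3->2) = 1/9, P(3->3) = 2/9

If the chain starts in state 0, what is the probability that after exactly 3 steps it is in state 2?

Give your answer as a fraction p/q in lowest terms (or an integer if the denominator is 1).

Answer: 151/729

Derivation:
Computing P^3 by repeated multiplication:
P^1 =
  0: [1/3, 2/9, 1/3, 1/9]
  1: [4/9, 1/9, 1/9, 1/3]
  2: [5/9, 1/9, 1/9, 2/9]
  3: [1/3, 1/3, 1/9, 2/9]
P^2 =
  0: [35/81, 14/81, 5/27, 17/81]
  1: [10/27, 19/81, 17/81, 5/27]
  2: [10/27, 2/9, 19/81, 14/81]
  3: [32/81, 16/81, 5/27, 2/9]
P^3 =
  0: [287/729, 50/243, 151/729, 47/243]
  1: [296/729, 47/243, 47/243, 151/729]
  2: [299/729, 139/729, 47/243, 50/243]
  3: [289/729, 149/729, 145/729, 146/729]

(P^3)[0 -> 2] = 151/729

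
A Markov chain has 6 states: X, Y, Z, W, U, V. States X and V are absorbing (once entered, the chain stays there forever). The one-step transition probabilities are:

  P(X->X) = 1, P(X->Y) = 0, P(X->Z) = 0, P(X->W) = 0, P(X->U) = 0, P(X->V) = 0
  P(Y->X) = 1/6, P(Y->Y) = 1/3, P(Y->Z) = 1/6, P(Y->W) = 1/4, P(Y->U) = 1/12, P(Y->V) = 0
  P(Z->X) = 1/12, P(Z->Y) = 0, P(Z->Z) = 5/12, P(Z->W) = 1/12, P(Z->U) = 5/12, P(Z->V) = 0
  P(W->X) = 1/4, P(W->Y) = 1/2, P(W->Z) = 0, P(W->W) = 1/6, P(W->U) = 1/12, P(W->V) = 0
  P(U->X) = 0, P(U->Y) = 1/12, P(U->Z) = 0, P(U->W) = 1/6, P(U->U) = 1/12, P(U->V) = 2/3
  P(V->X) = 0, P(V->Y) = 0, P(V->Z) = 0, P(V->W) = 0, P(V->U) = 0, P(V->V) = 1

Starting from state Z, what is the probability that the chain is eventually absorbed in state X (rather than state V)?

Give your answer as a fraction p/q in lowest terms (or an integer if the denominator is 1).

Let a_i = P(absorbed in X | start in state i).
Boundary conditions: a_X = 1, a_V = 0.
For each transient state i, a_i = sum_j P(i->j) * a_j:
  a_Y = 1/6*a_X + 1/3*a_Y + 1/6*a_Z + 1/4*a_W + 1/12*a_U + 0*a_V
  a_Z = 1/12*a_X + 0*a_Y + 5/12*a_Z + 1/12*a_W + 5/12*a_U + 0*a_V
  a_W = 1/4*a_X + 1/2*a_Y + 0*a_Z + 1/6*a_W + 1/12*a_U + 0*a_V
  a_U = 0*a_X + 1/12*a_Y + 0*a_Z + 1/6*a_W + 1/12*a_U + 2/3*a_V

Substituting a_X = 1 and a_V = 0, rearrange to (I - Q) a = r where r[i] = P(i -> X):
  [2/3, -1/6, -1/4, -1/12] . (a_Y, a_Z, a_W, a_U) = 1/6
  [0, 7/12, -1/12, -5/12] . (a_Y, a_Z, a_W, a_U) = 1/12
  [-1/2, 0, 5/6, -1/12] . (a_Y, a_Z, a_W, a_U) = 1/4
  [-1/12, 0, -1/6, 11/12] . (a_Y, a_Z, a_W, a_U) = 0

Solving yields:
  a_Y = 2589/4133
  a_Z = 1541/4133
  a_W = 2869/4133
  a_U = 757/4133

Starting state is Z, so the absorption probability is a_Z = 1541/4133.

Answer: 1541/4133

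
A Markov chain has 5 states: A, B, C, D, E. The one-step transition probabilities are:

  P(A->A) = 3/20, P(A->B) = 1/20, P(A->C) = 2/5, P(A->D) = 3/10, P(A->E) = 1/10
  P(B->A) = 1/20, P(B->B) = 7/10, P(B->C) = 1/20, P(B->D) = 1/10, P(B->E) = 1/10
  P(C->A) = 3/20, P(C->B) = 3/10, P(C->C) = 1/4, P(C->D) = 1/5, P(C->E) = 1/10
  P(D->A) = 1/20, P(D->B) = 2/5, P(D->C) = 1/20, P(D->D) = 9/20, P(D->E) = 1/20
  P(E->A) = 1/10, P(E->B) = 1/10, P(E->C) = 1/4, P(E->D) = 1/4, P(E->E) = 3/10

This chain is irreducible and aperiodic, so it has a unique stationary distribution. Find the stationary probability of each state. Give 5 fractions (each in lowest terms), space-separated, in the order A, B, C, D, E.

Answer: 365/4839 27203/58068 7159/58068 3218/14517 3227/29034

Derivation:
The stationary distribution satisfies pi = pi * P, i.e.:
  pi_A = 3/20*pi_A + 1/20*pi_B + 3/20*pi_C + 1/20*pi_D + 1/10*pi_E
  pi_B = 1/20*pi_A + 7/10*pi_B + 3/10*pi_C + 2/5*pi_D + 1/10*pi_E
  pi_C = 2/5*pi_A + 1/20*pi_B + 1/4*pi_C + 1/20*pi_D + 1/4*pi_E
  pi_D = 3/10*pi_A + 1/10*pi_B + 1/5*pi_C + 9/20*pi_D + 1/4*pi_E
  pi_E = 1/10*pi_A + 1/10*pi_B + 1/10*pi_C + 1/20*pi_D + 3/10*pi_E
with normalization: pi_A + pi_B + pi_C + pi_D + pi_E = 1.

Using the first 4 balance equations plus normalization, the linear system A*pi = b is:
  [-17/20, 1/20, 3/20, 1/20, 1/10] . pi = 0
  [1/20, -3/10, 3/10, 2/5, 1/10] . pi = 0
  [2/5, 1/20, -3/4, 1/20, 1/4] . pi = 0
  [3/10, 1/10, 1/5, -11/20, 1/4] . pi = 0
  [1, 1, 1, 1, 1] . pi = 1

Solving yields:
  pi_A = 365/4839
  pi_B = 27203/58068
  pi_C = 7159/58068
  pi_D = 3218/14517
  pi_E = 3227/29034

Verification (pi * P):
  365/4839*3/20 + 27203/58068*1/20 + 7159/58068*3/20 + 3218/14517*1/20 + 3227/29034*1/10 = 365/4839 = pi_A  (ok)
  365/4839*1/20 + 27203/58068*7/10 + 7159/58068*3/10 + 3218/14517*2/5 + 3227/29034*1/10 = 27203/58068 = pi_B  (ok)
  365/4839*2/5 + 27203/58068*1/20 + 7159/58068*1/4 + 3218/14517*1/20 + 3227/29034*1/4 = 7159/58068 = pi_C  (ok)
  365/4839*3/10 + 27203/58068*1/10 + 7159/58068*1/5 + 3218/14517*9/20 + 3227/29034*1/4 = 3218/14517 = pi_D  (ok)
  365/4839*1/10 + 27203/58068*1/10 + 7159/58068*1/10 + 3218/14517*1/20 + 3227/29034*3/10 = 3227/29034 = pi_E  (ok)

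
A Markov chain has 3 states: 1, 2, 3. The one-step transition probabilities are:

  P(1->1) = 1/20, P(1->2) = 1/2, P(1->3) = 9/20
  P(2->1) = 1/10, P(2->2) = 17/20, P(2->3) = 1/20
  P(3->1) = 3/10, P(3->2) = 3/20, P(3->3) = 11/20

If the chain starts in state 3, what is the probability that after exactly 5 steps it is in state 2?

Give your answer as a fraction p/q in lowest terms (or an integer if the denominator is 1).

Computing P^5 by repeated multiplication:
P^1 =
  1: [1/20, 1/2, 9/20]
  2: [1/10, 17/20, 1/20]
  3: [3/10, 3/20, 11/20]
P^2 =
  1: [3/16, 207/400, 59/200]
  2: [21/200, 39/50, 23/200]
  3: [39/200, 9/25, 89/200]
P^3 =
  1: [1197/8000, 4623/8000, 109/400]
  2: [471/4000, 2931/4000, 299/2000]
  3: [717/4000, 1881/4000, 701/2000]
P^4 =
  1: [23523/160000, 97101/160000, 2461/10000]
  2: [9921/80000, 56331/80000, 3437/20000]
  3: [12891/80000, 43353/80000, 5939/20000]
P^5 =
  1: [453981/3200000, 80163/128000, 92743/400000]
  2: [205071/1600000, 1098081/1600000, 18553/100000]
  3: [242133/1600000, 937179/1600000, 26293/100000]

(P^5)[3 -> 2] = 937179/1600000

Answer: 937179/1600000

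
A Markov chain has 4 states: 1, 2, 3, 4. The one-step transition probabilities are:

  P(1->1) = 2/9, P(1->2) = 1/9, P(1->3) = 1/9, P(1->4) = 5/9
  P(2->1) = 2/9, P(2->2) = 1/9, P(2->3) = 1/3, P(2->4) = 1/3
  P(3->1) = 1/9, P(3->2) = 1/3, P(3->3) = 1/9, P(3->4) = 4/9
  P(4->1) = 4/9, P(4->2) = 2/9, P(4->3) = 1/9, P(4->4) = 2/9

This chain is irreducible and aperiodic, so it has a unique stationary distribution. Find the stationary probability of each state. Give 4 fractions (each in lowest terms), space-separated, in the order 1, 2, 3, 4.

The stationary distribution satisfies pi = pi * P, i.e.:
  pi_1 = 2/9*pi_1 + 2/9*pi_2 + 1/9*pi_3 + 4/9*pi_4
  pi_2 = 1/9*pi_1 + 1/9*pi_2 + 1/3*pi_3 + 2/9*pi_4
  pi_3 = 1/9*pi_1 + 1/3*pi_2 + 1/9*pi_3 + 1/9*pi_4
  pi_4 = 5/9*pi_1 + 1/3*pi_2 + 4/9*pi_3 + 2/9*pi_4
with normalization: pi_1 + pi_2 + pi_3 + pi_4 = 1.

Using the first 3 balance equations plus normalization, the linear system A*pi = b is:
  [-7/9, 2/9, 1/9, 4/9] . pi = 0
  [1/9, -8/9, 1/3, 2/9] . pi = 0
  [1/9, 1/3, -8/9, 1/9] . pi = 0
  [1, 1, 1, 1] . pi = 1

Solving yields:
  pi_1 = 17/59
  pi_2 = 11/59
  pi_3 = 9/59
  pi_4 = 22/59

Verification (pi * P):
  17/59*2/9 + 11/59*2/9 + 9/59*1/9 + 22/59*4/9 = 17/59 = pi_1  (ok)
  17/59*1/9 + 11/59*1/9 + 9/59*1/3 + 22/59*2/9 = 11/59 = pi_2  (ok)
  17/59*1/9 + 11/59*1/3 + 9/59*1/9 + 22/59*1/9 = 9/59 = pi_3  (ok)
  17/59*5/9 + 11/59*1/3 + 9/59*4/9 + 22/59*2/9 = 22/59 = pi_4  (ok)

Answer: 17/59 11/59 9/59 22/59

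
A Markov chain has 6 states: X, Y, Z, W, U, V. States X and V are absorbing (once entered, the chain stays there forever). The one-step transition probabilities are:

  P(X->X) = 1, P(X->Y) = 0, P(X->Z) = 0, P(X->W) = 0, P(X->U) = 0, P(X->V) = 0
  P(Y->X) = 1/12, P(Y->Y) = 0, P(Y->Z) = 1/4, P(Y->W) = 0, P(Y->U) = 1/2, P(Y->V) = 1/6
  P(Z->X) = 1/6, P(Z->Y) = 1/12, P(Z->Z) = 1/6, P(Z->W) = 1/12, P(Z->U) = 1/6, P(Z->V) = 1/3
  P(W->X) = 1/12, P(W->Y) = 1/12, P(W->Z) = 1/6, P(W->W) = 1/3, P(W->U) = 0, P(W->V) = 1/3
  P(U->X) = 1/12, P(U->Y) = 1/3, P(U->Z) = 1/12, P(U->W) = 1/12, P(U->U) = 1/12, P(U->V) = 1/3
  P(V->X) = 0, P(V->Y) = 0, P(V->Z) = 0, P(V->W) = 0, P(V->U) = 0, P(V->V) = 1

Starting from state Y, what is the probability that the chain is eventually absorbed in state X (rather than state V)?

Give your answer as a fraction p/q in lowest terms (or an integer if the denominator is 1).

Answer: 2107/7563

Derivation:
Let a_i = P(absorbed in X | start in state i).
Boundary conditions: a_X = 1, a_V = 0.
For each transient state i, a_i = sum_j P(i->j) * a_j:
  a_Y = 1/12*a_X + 0*a_Y + 1/4*a_Z + 0*a_W + 1/2*a_U + 1/6*a_V
  a_Z = 1/6*a_X + 1/12*a_Y + 1/6*a_Z + 1/12*a_W + 1/6*a_U + 1/3*a_V
  a_W = 1/12*a_X + 1/12*a_Y + 1/6*a_Z + 1/3*a_W + 0*a_U + 1/3*a_V
  a_U = 1/12*a_X + 1/3*a_Y + 1/12*a_Z + 1/12*a_W + 1/12*a_U + 1/3*a_V

Substituting a_X = 1 and a_V = 0, rearrange to (I - Q) a = r where r[i] = P(i -> X):
  [1, -1/4, 0, -1/2] . (a_Y, a_Z, a_W, a_U) = 1/12
  [-1/12, 5/6, -1/12, -1/6] . (a_Y, a_Z, a_W, a_U) = 1/6
  [-1/12, -1/6, 2/3, 0] . (a_Y, a_Z, a_W, a_U) = 1/12
  [-1/3, -1/12, -1/12, 11/12] . (a_Y, a_Z, a_W, a_U) = 1/12

Solving yields:
  a_Y = 2107/7563
  a_Z = 755/2521
  a_W = 1775/7563
  a_U = 607/2521

Starting state is Y, so the absorption probability is a_Y = 2107/7563.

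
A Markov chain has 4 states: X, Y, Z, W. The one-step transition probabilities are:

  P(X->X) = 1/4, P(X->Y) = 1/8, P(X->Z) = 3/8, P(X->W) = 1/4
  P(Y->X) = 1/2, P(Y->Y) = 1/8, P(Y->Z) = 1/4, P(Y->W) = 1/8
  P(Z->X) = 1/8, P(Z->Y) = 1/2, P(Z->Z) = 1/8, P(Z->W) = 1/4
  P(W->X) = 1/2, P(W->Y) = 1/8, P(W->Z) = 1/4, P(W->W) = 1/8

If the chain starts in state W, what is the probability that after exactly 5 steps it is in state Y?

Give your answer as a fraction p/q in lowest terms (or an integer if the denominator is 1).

Computing P^5 by repeated multiplication:
P^1 =
  X: [1/4, 1/8, 3/8, 1/4]
  Y: [1/2, 1/8, 1/4, 1/8]
  Z: [1/8, 1/2, 1/8, 1/4]
  W: [1/2, 1/8, 1/4, 1/8]
P^2 =
  X: [19/64, 17/64, 15/64, 13/64]
  Y: [9/32, 7/32, 9/32, 7/32]
  Z: [27/64, 11/64, 1/4, 5/32]
  W: [9/32, 7/32, 9/32, 7/32]
P^3 =
  X: [173/512, 109/512, 33/128, 49/256]
  Y: [83/256, 59/256, 1/4, 25/128]
  Z: [77/256, 7/32, 139/512, 107/512]
  W: [83/256, 59/256, 1/4, 25/128]
P^4 =
  X: [653/2048, 227/1024, 1065/4096, 817/4096]
  Y: [333/1024, 7/32, 531/2048, 403/2048]
  Z: [1323/4096, 929/4096, 1039/4096, 805/4096]
  W: [333/1024, 7/32, 531/2048, 403/2048]
P^5 =
  X: [10577/32768, 7291/32768, 8433/32768, 6467/32768]
  Y: [5267/16384, 3641/16384, 4231/16384, 3245/16384]
  Z: [10621/32768, 7213/32768, 2119/8192, 3229/16384]
  W: [5267/16384, 3641/16384, 4231/16384, 3245/16384]

(P^5)[W -> Y] = 3641/16384

Answer: 3641/16384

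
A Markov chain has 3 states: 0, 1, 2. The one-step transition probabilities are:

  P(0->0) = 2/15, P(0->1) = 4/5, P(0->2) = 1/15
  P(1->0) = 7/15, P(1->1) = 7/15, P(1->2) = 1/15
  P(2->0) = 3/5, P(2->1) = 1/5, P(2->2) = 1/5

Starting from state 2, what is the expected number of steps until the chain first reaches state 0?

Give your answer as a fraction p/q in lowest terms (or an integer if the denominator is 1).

Let h_i = expected steps to first reach 0 from state i.
Boundary: h_0 = 0.
First-step equations for the other states:
  h_1 = 1 + 7/15*h_0 + 7/15*h_1 + 1/15*h_2
  h_2 = 1 + 3/5*h_0 + 1/5*h_1 + 1/5*h_2

Substituting h_0 = 0 and rearranging gives the linear system (I - Q) h = 1:
  [8/15, -1/15] . (h_1, h_2) = 1
  [-1/5, 4/5] . (h_1, h_2) = 1

Solving yields:
  h_1 = 65/31
  h_2 = 55/31

Starting state is 2, so the expected hitting time is h_2 = 55/31.

Answer: 55/31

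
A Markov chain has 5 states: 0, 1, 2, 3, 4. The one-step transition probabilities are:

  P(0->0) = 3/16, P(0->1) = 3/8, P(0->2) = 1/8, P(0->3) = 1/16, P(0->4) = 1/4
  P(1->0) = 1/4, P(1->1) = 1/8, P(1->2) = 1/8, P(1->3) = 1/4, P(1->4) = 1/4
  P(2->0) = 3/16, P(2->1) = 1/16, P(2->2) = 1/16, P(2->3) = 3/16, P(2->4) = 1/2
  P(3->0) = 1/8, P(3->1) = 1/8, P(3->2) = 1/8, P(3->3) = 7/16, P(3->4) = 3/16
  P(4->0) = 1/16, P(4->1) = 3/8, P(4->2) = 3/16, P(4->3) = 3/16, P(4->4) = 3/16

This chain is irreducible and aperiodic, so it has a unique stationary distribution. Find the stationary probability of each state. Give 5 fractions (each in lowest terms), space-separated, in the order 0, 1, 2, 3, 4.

Answer: 9442/61125 13349/61125 8098/61125 988/4075 15416/61125

Derivation:
The stationary distribution satisfies pi = pi * P, i.e.:
  pi_0 = 3/16*pi_0 + 1/4*pi_1 + 3/16*pi_2 + 1/8*pi_3 + 1/16*pi_4
  pi_1 = 3/8*pi_0 + 1/8*pi_1 + 1/16*pi_2 + 1/8*pi_3 + 3/8*pi_4
  pi_2 = 1/8*pi_0 + 1/8*pi_1 + 1/16*pi_2 + 1/8*pi_3 + 3/16*pi_4
  pi_3 = 1/16*pi_0 + 1/4*pi_1 + 3/16*pi_2 + 7/16*pi_3 + 3/16*pi_4
  pi_4 = 1/4*pi_0 + 1/4*pi_1 + 1/2*pi_2 + 3/16*pi_3 + 3/16*pi_4
with normalization: pi_0 + pi_1 + pi_2 + pi_3 + pi_4 = 1.

Using the first 4 balance equations plus normalization, the linear system A*pi = b is:
  [-13/16, 1/4, 3/16, 1/8, 1/16] . pi = 0
  [3/8, -7/8, 1/16, 1/8, 3/8] . pi = 0
  [1/8, 1/8, -15/16, 1/8, 3/16] . pi = 0
  [1/16, 1/4, 3/16, -9/16, 3/16] . pi = 0
  [1, 1, 1, 1, 1] . pi = 1

Solving yields:
  pi_0 = 9442/61125
  pi_1 = 13349/61125
  pi_2 = 8098/61125
  pi_3 = 988/4075
  pi_4 = 15416/61125

Verification (pi * P):
  9442/61125*3/16 + 13349/61125*1/4 + 8098/61125*3/16 + 988/4075*1/8 + 15416/61125*1/16 = 9442/61125 = pi_0  (ok)
  9442/61125*3/8 + 13349/61125*1/8 + 8098/61125*1/16 + 988/4075*1/8 + 15416/61125*3/8 = 13349/61125 = pi_1  (ok)
  9442/61125*1/8 + 13349/61125*1/8 + 8098/61125*1/16 + 988/4075*1/8 + 15416/61125*3/16 = 8098/61125 = pi_2  (ok)
  9442/61125*1/16 + 13349/61125*1/4 + 8098/61125*3/16 + 988/4075*7/16 + 15416/61125*3/16 = 988/4075 = pi_3  (ok)
  9442/61125*1/4 + 13349/61125*1/4 + 8098/61125*1/2 + 988/4075*3/16 + 15416/61125*3/16 = 15416/61125 = pi_4  (ok)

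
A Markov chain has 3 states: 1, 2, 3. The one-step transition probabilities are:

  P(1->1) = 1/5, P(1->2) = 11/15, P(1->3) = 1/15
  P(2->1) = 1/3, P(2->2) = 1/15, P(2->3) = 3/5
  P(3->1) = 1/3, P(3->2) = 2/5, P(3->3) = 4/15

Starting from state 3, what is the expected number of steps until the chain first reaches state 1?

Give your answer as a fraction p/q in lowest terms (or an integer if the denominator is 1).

Answer: 3

Derivation:
Let h_i = expected steps to first reach 1 from state i.
Boundary: h_1 = 0.
First-step equations for the other states:
  h_2 = 1 + 1/3*h_1 + 1/15*h_2 + 3/5*h_3
  h_3 = 1 + 1/3*h_1 + 2/5*h_2 + 4/15*h_3

Substituting h_1 = 0 and rearranging gives the linear system (I - Q) h = 1:
  [14/15, -3/5] . (h_2, h_3) = 1
  [-2/5, 11/15] . (h_2, h_3) = 1

Solving yields:
  h_2 = 3
  h_3 = 3

Starting state is 3, so the expected hitting time is h_3 = 3.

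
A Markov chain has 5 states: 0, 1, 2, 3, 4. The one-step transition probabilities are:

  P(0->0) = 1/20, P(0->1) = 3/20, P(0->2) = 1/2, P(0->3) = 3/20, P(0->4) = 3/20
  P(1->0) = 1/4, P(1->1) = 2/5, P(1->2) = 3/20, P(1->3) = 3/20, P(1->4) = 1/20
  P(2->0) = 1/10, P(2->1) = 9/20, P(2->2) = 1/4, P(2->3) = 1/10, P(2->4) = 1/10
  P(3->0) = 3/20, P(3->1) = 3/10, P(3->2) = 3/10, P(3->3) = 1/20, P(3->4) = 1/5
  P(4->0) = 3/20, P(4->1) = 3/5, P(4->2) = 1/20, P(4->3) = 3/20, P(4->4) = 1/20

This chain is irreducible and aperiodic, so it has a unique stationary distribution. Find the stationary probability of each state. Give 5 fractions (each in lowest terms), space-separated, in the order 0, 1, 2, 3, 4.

The stationary distribution satisfies pi = pi * P, i.e.:
  pi_0 = 1/20*pi_0 + 1/4*pi_1 + 1/10*pi_2 + 3/20*pi_3 + 3/20*pi_4
  pi_1 = 3/20*pi_0 + 2/5*pi_1 + 9/20*pi_2 + 3/10*pi_3 + 3/5*pi_4
  pi_2 = 1/2*pi_0 + 3/20*pi_1 + 1/4*pi_2 + 3/10*pi_3 + 1/20*pi_4
  pi_3 = 3/20*pi_0 + 3/20*pi_1 + 1/10*pi_2 + 1/20*pi_3 + 3/20*pi_4
  pi_4 = 3/20*pi_0 + 1/20*pi_1 + 1/10*pi_2 + 1/5*pi_3 + 1/20*pi_4
with normalization: pi_0 + pi_1 + pi_2 + pi_3 + pi_4 = 1.

Using the first 4 balance equations plus normalization, the linear system A*pi = b is:
  [-19/20, 1/4, 1/10, 3/20, 3/20] . pi = 0
  [3/20, -3/5, 9/20, 3/10, 3/5] . pi = 0
  [1/2, 3/20, -3/4, 3/10, 1/20] . pi = 0
  [3/20, 3/20, 1/10, -19/20, 3/20] . pi = 0
  [1, 1, 1, 1, 1] . pi = 1

Solving yields:
  pi_0 = 5411/33833
  pi_1 = 12815/33833
  pi_2 = 8087/33833
  pi_3 = 4246/33833
  pi_4 = 3274/33833

Verification (pi * P):
  5411/33833*1/20 + 12815/33833*1/4 + 8087/33833*1/10 + 4246/33833*3/20 + 3274/33833*3/20 = 5411/33833 = pi_0  (ok)
  5411/33833*3/20 + 12815/33833*2/5 + 8087/33833*9/20 + 4246/33833*3/10 + 3274/33833*3/5 = 12815/33833 = pi_1  (ok)
  5411/33833*1/2 + 12815/33833*3/20 + 8087/33833*1/4 + 4246/33833*3/10 + 3274/33833*1/20 = 8087/33833 = pi_2  (ok)
  5411/33833*3/20 + 12815/33833*3/20 + 8087/33833*1/10 + 4246/33833*1/20 + 3274/33833*3/20 = 4246/33833 = pi_3  (ok)
  5411/33833*3/20 + 12815/33833*1/20 + 8087/33833*1/10 + 4246/33833*1/5 + 3274/33833*1/20 = 3274/33833 = pi_4  (ok)

Answer: 5411/33833 12815/33833 8087/33833 4246/33833 3274/33833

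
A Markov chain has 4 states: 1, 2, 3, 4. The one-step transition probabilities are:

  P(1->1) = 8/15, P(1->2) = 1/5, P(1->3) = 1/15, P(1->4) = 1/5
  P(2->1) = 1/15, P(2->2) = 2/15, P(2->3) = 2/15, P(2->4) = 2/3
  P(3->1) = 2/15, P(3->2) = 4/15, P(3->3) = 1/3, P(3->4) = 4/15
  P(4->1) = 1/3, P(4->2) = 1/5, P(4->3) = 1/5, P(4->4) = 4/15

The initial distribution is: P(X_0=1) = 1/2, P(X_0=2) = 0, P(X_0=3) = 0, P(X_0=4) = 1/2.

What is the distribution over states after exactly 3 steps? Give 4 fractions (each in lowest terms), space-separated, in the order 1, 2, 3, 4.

Propagating the distribution step by step (d_{t+1} = d_t * P):
d_0 = (1=1/2, 2=0, 3=0, 4=1/2)
  d_1[1] = 1/2*8/15 + 0*1/15 + 0*2/15 + 1/2*1/3 = 13/30
  d_1[2] = 1/2*1/5 + 0*2/15 + 0*4/15 + 1/2*1/5 = 1/5
  d_1[3] = 1/2*1/15 + 0*2/15 + 0*1/3 + 1/2*1/5 = 2/15
  d_1[4] = 1/2*1/5 + 0*2/3 + 0*4/15 + 1/2*4/15 = 7/30
d_1 = (1=13/30, 2=1/5, 3=2/15, 4=7/30)
  d_2[1] = 13/30*8/15 + 1/5*1/15 + 2/15*2/15 + 7/30*1/3 = 17/50
  d_2[2] = 13/30*1/5 + 1/5*2/15 + 2/15*4/15 + 7/30*1/5 = 44/225
  d_2[3] = 13/30*1/15 + 1/5*2/15 + 2/15*1/3 + 7/30*1/5 = 11/75
  d_2[4] = 13/30*1/5 + 1/5*2/3 + 2/15*4/15 + 7/30*4/15 = 143/450
d_2 = (1=17/50, 2=44/225, 3=11/75, 4=143/450)
  d_3[1] = 17/50*8/15 + 44/225*1/15 + 11/75*2/15 + 143/450*1/3 = 2159/6750
  d_3[2] = 17/50*1/5 + 44/225*2/15 + 11/75*4/15 + 143/450*1/5 = 664/3375
  d_3[3] = 17/50*1/15 + 44/225*2/15 + 11/75*1/3 + 143/450*1/5 = 544/3375
  d_3[4] = 17/50*1/5 + 44/225*2/3 + 11/75*4/15 + 143/450*4/15 = 29/90
d_3 = (1=2159/6750, 2=664/3375, 3=544/3375, 4=29/90)

Answer: 2159/6750 664/3375 544/3375 29/90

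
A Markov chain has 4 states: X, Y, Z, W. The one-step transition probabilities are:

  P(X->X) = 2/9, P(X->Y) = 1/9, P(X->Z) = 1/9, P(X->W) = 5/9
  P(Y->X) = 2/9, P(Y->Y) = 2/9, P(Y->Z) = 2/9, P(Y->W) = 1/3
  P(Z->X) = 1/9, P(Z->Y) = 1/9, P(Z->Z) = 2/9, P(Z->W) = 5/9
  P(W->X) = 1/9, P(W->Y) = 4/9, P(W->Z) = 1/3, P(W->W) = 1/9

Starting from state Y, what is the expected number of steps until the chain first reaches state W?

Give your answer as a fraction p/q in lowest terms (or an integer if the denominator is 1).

Answer: 45/19

Derivation:
Let h_i = expected steps to first reach W from state i.
Boundary: h_W = 0.
First-step equations for the other states:
  h_X = 1 + 2/9*h_X + 1/9*h_Y + 1/9*h_Z + 5/9*h_W
  h_Y = 1 + 2/9*h_X + 2/9*h_Y + 2/9*h_Z + 1/3*h_W
  h_Z = 1 + 1/9*h_X + 1/9*h_Y + 2/9*h_Z + 5/9*h_W

Substituting h_W = 0 and rearranging gives the linear system (I - Q) h = 1:
  [7/9, -1/9, -1/9] . (h_X, h_Y, h_Z) = 1
  [-2/9, 7/9, -2/9] . (h_X, h_Y, h_Z) = 1
  [-1/9, -1/9, 7/9] . (h_X, h_Y, h_Z) = 1

Solving yields:
  h_X = 36/19
  h_Y = 45/19
  h_Z = 36/19

Starting state is Y, so the expected hitting time is h_Y = 45/19.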